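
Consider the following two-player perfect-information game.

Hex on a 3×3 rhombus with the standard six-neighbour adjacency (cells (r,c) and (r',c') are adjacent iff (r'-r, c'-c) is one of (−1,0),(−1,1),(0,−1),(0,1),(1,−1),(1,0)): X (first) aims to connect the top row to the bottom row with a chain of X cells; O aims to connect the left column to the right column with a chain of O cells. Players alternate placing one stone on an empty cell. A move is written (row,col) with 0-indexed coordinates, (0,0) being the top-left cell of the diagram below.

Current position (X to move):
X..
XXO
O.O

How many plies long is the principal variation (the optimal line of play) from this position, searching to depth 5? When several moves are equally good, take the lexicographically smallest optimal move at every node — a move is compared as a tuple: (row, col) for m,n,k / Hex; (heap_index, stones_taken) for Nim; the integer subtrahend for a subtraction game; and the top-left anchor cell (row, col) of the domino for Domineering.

PV length from [X../XXO/O.O]: 1 ply

[X../XXO/O.O] X move#1: (0,1):-1/XX./XXO/O.O, (0,2):-1/X.X/XXO/O.O, (2,1):+1/X../XXO/OXO*
[X../XXO/OXO] end (terminal -1, O#2); searched X../XXO/O.O to 5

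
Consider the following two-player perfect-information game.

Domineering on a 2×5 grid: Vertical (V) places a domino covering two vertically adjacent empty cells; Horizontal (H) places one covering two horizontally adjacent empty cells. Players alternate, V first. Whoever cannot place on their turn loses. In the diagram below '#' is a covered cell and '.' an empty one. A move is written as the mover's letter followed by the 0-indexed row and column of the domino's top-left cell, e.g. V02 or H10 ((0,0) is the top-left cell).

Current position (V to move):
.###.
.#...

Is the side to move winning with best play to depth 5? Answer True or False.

V winning at [.###./.#...]: True

[.###./.#...] V move#1: V00:-1/####./##..., V04:+1/.####/.#..#*
[.####/.#..#] H move#2: H12:-1/.####/.####*
[.####/.####] V move#3: V00:+1/#####/#####*
[#####/#####] end (terminal -1, H#4); searched .###./.#... to 5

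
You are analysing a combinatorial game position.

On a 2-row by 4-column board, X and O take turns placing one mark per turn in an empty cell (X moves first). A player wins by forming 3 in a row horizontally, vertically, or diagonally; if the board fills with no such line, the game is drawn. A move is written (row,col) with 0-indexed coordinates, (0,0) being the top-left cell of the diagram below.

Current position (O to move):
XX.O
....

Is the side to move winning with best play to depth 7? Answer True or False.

[XX.O/....] O move#1: (0,2):+0/XXOO/....*, (1,0):-1/XX.O/O..., (1,1):-1/XX.O/.O.., (1,2):-1/XX.O/..O., (1,3):-1/XX.O/...O
[XXOO/....] X move#2: (1,0):+0/XXOO/X...*, (1,1):+0/XXOO/.X.., (1,2):+0/XXOO/..X., (1,3):+0/XXOO/...X
[XXOO/X...] O move#3: (1,1):+0/XXOO/XO..*, (1,2):+0/XXOO/X.O., (1,3):+0/XXOO/X..O
[XXOO/XO..] X move#4: (1,2):+0/XXOO/XOX.*, (1,3):+0/XXOO/XO.X
[XXOO/XOX.] O move#5: (1,3):+0/XXOO/XOXO*
[XXOO/XOXO] end (terminal +0, X#6); searched XX.O/.... to 7

O winning at [XX.O/....]: False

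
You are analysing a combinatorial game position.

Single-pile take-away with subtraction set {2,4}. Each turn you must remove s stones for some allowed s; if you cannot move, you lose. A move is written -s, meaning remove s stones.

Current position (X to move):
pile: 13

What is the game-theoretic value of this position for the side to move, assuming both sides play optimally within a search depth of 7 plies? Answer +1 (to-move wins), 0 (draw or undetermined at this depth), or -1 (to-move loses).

value(13, X) = -1

ply 1, X at 13 | -2=-1→11*; -4=-1→9
ply 2, O at 11 | -2=-1→9; -4=+1→7*
ply 3, X at 7 | -2=-1→5*; -4=-1→3
ply 4, O at 5 | -2=-1→3; -4=+1→1*
ply 5: 1 is terminal -1 (X); from 13 depth 7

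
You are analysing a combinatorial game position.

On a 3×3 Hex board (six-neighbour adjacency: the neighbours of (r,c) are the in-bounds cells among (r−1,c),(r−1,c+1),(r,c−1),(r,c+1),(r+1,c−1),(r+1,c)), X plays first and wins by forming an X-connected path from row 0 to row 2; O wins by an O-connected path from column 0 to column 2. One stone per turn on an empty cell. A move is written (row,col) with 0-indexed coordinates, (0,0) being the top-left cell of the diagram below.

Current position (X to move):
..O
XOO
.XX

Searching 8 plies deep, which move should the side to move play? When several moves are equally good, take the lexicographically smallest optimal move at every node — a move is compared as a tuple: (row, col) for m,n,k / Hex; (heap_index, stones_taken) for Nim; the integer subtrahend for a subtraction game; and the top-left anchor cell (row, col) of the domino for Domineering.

ply 1, X at ..O/XOO/.XX | (0,0)=-1→X.O/XOO/.XX; (0,1)=-1→.XO/XOO/.XX; (2,0)=+1→..O/XOO/XXX*
ply 2, O at ..O/XOO/XXX | (0,0)=-1→O.O/XOO/XXX*; (0,1)=-1→.OO/XOO/XXX
ply 3, X at O.O/XOO/XXX | (0,1)=+1→OXO/XOO/XXX*
ply 4: OXO/XOO/XXX is terminal -1 (O); from ..O/XOO/.XX depth 8

X's best at [..O/XOO/.XX]: (2,0)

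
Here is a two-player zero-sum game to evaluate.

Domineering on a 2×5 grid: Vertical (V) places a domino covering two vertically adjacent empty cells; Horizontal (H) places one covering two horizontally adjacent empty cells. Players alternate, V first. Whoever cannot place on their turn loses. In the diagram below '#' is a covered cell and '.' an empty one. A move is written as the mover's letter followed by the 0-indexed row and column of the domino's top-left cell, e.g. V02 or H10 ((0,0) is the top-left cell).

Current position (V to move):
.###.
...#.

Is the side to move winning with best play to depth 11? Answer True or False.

V winning at [.###./...#.]: True

p1 V@[.###./...#.]: V00[####./#..#.]+1* V04[.####/...##]-1
p2 H@[####./#..#.]: H11[####./####.]-1*
p3 V@[####./####.]: V04[#####/#####]+1*
p4 H@[#####/#####] terminal -1; root [.###./...#.] d11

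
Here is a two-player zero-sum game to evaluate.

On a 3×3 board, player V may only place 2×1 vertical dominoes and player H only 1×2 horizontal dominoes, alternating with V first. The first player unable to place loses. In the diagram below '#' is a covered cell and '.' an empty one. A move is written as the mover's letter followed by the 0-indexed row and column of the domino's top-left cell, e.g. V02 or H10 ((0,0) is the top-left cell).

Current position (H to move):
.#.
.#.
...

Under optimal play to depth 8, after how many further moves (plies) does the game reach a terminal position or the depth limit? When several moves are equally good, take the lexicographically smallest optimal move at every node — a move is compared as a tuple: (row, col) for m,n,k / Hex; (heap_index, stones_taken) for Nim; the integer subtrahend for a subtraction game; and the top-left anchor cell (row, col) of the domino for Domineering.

PV length from [.#./.#./...]: 2 plies

ply 1, H at .#./.#./... | H20=-1→.#./.#./##.*; H21=-1→.#./.#./.##
ply 2, V at .#./.#./##. | V00=+1→##./##./##.*; V02=+1→.##/.##/##.; V12=+1→.#./.##/###
ply 3: ##./##./##. is terminal -1 (H); from .#./.#./... depth 8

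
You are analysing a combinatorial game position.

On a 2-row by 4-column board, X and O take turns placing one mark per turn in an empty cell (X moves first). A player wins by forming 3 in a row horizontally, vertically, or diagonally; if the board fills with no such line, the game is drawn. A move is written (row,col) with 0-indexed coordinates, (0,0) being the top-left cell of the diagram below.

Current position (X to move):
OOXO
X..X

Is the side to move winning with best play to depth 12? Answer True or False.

X winning at [OOXO/X..X]: False

[OOXO/X..X] X move#1: (1,1):+0/OOXO/XX.X*, (1,2):+0/OOXO/X.XX
[OOXO/XX.X] O move#2: (1,2):+0/OOXO/XXOX*
[OOXO/XXOX] end (terminal +0, X#3); searched OOXO/X..X to 12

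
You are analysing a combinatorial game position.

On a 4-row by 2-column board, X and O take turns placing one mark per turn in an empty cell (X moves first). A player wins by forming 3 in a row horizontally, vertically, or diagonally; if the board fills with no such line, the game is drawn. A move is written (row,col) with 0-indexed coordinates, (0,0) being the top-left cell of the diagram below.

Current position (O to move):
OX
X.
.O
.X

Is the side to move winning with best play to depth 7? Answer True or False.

ply 1, O at OX/X./.O/.X | (1,1)=+0→OX/XO/.O/.X*; (2,0)=+0→OX/X./OO/.X; (3,0)=+0→OX/X./.O/OX
ply 2, X at OX/XO/.O/.X | (2,0)=+0→OX/XO/XO/.X*; (3,0)=+0→OX/XO/.O/XX
ply 3, O at OX/XO/XO/.X | (3,0)=+0→OX/XO/XO/OX*
ply 4: OX/XO/XO/OX is terminal +0 (X); from OX/X./.O/.X depth 7

O winning at [OX/X./.O/.X]: False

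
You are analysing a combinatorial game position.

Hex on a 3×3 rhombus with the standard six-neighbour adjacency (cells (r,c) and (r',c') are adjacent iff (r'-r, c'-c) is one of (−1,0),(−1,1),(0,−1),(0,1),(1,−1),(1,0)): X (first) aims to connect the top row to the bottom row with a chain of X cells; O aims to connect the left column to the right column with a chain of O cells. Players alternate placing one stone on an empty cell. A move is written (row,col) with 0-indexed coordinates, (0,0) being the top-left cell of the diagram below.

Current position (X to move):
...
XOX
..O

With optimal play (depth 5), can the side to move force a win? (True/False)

ply 1, X at .../XOX/..O | (0,0)=-1→X../XOX/..O; (0,1)=-1→.X./XOX/..O; (0,2)=+1→..X/XOX/..O*; (2,0)=+1→.../XOX/X.O; (2,1)=+1→.../XOX/.XO
ply 2, O at ..X/XOX/..O | (0,0)=-1→O.X/XOX/..O*; (0,1)=-1→.OX/XOX/..O; (2,0)=-1→..X/XOX/O.O; (2,1)=-1→..X/XOX/.OO
ply 3, X at O.X/XOX/..O | (0,1)=+1→OXX/XOX/..O*; (2,0)=+1→O.X/XOX/X.O; (2,1)=+1→O.X/XOX/.XO
ply 4, O at OXX/XOX/..O | (2,0)=-1→OXX/XOX/O.O*; (2,1)=-1→OXX/XOX/.OO
ply 5, X at OXX/XOX/O.O | (2,1)=+1→OXX/XOX/OXO*
ply 6: OXX/XOX/OXO is terminal -1 (O); from .../XOX/..O depth 5

X winning at [.../XOX/..O]: True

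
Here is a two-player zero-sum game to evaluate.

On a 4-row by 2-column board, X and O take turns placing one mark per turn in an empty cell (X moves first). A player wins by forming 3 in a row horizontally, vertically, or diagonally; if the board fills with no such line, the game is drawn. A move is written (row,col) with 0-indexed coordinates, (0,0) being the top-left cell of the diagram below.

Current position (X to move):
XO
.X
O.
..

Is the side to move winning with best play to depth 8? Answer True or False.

X winning at [XO/.X/O./..]: False

[XO/.X/O./..] X move#1: (1,0):+0/XO/XX/O./..*, (2,1):+0/XO/.X/OX/.., (3,0):+0/XO/.X/O./X., (3,1):+0/XO/.X/O./.X
[XO/XX/O./..] O move#2: (2,1):+0/XO/XX/OO/..*, (3,0):+0/XO/XX/O./O., (3,1):+0/XO/XX/O./.O
[XO/XX/OO/..] X move#3: (3,0):+0/XO/XX/OO/X.*, (3,1):+0/XO/XX/OO/.X
[XO/XX/OO/X.] O move#4: (3,1):+0/XO/XX/OO/XO*
[XO/XX/OO/XO] end (terminal +0, X#5); searched XO/.X/O./.. to 8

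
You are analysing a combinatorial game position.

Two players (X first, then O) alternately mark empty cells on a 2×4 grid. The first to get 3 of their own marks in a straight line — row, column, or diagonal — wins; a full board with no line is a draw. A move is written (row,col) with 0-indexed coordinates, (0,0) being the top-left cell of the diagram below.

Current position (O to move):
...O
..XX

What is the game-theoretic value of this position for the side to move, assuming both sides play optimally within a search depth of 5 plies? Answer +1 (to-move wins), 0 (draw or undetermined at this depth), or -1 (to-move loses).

p1 O@[...O/..XX]: (0,0)[O..O/..XX]-1 (0,1)[.O.O/..XX]-1 (0,2)[..OO/..XX]-1 (1,0)[...O/O.XX]-1 (1,1)[...O/.OXX]+0*
p2 X@[...O/.OXX]: (0,0)[X..O/.OXX]+0* (0,1)[.X.O/.OXX]+0 (0,2)[..XO/.OXX]+0 (1,0)[...O/XOXX]+0
p3 O@[X..O/.OXX]: (0,1)[XO.O/.OXX]+0* (0,2)[X.OO/.OXX]+0 (1,0)[X..O/OOXX]+0
p4 X@[XO.O/.OXX]: (0,2)[XOXO/.OXX]+0* (1,0)[XO.O/XOXX]-1
p5 O@[XOXO/.OXX]: (1,0)[XOXO/OOXX]+0*
p6 X@[XOXO/OOXX] terminal +0; root [...O/..XX] d5

value(...O/..XX, O) = 0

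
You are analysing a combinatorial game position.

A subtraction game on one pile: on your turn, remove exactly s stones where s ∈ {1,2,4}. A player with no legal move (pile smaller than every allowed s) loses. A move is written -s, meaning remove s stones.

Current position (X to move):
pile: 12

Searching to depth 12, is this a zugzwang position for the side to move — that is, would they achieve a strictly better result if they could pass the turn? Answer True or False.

ply 1, X at 12 | -1=-1→11*; -2=-1→10; -4=-1→8
ply 2, O at 11 | -1=-1→10; -2=+1→9*; -4=-1→7
ply 3, X at 9 | -1=-1→8*; -2=-1→7; -4=-1→5
ply 4, O at 8 | -1=-1→7; -2=+1→6*; -4=-1→4
ply 5, X at 6 | -1=-1→5*; -2=-1→4; -4=-1→2
ply 6, O at 5 | -1=-1→4; -2=+1→3*; -4=-1→1
ply 7, X at 3 | -1=-1→2*; -2=-1→1
ply 8, O at 2 | -1=-1→1; -2=+1→0*
ply 9: 0 is terminal -1 (X); from 12 depth 12
if X skipped the turn, O would face:
~ ply 1, O at 12 | -1=-1→11*; -2=-1→10; -4=-1→8
~ ply 2, X at 11 | -1=-1→10; -2=+1→9*; -4=-1→7
~ ply 3, O at 9 | -1=-1→8*; -2=-1→7; -4=-1→5
~ ply 4, X at 8 | -1=-1→7; -2=+1→6*; -4=-1→4
~ ply 5, O at 6 | -1=-1→5*; -2=-1→4; -4=-1→2
~ ply 6, X at 5 | -1=-1→4; -2=+1→3*; -4=-1→1
~ ply 7, O at 3 | -1=-1→2*; -2=-1→1
~ ply 8, X at 2 | -1=-1→1; -2=+1→0*
~ ply 9: 0 is terminal -1 (O); from 12 depth 12
compare (X): move=-1 vs pass=+1

zugzwang(12, X) = True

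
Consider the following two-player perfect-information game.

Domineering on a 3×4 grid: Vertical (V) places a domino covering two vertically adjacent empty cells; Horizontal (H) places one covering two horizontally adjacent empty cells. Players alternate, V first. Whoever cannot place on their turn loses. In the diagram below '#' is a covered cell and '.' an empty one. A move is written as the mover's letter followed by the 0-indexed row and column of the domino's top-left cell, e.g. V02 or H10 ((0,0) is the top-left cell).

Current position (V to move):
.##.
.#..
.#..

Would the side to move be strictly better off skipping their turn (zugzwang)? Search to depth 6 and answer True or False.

p1 V@[.##./.#../.#..]: V00[###./##../.#..]-1 V03[.###/.#.#/.#..]+1* V10[.##./##../##..]-1 V12[.##./.##./.##.]+1 V13[.##./.#.#/.#.#]+1
p2 H@[.###/.#.#/.#..]: H22[.###/.#.#/.###]-1*
p3 V@[.###/.#.#/.###]: V00[####/##.#/.###]+1* V10[.###/##.#/####]+1
p4 H@[####/##.#/.###] terminal -1; root [.##./.#../.#..] d6
pass branch (H moves first from the same position):
  | p1 H@[.##./.#../.#..]: H12[.##./.###/.#..]+1* H22[.##./.#../.###]-1
  | p2 V@[.##./.###/.#..]: V00[###./####/.#..]-1* V10[.##./####/##..]-1
  | p3 H@[###./####/.#..]: H22[###./####/.###]+1*
  | p4 V@[###./####/.###] terminal -1; root [.##./.#../.#..] d6
V moving scores +1; V passing scores -1

zugzwang(.##./.#../.#.., V) = False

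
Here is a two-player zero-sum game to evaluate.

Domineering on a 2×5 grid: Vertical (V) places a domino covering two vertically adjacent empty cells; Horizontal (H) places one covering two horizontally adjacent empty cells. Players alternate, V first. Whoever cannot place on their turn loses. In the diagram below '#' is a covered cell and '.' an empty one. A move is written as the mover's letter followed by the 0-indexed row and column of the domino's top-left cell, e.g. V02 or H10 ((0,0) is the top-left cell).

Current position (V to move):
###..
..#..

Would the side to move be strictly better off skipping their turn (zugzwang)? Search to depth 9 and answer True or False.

zugzwang(###../..#.., V) = False

[###../..#..] V move#1: V03:+1/####./..##.*, V04:+1/###.#/..#.#
[####./..##.] H move#2: H10:-1/####./####.*
[####./####.] V move#3: V04:+1/#####/#####*
[#####/#####] end (terminal -1, H#4); searched ###../..#.. to 9
if V skipped the turn, H would face:
~ [###../..#..] H move#1: H03:+1/#####/..#..*, H10:-1/###../###.., H13:+1/###../..###
~ [#####/..#..] end (terminal -1, V#2); searched ###../..#.. to 9
compare (V): move=+1 vs pass=-1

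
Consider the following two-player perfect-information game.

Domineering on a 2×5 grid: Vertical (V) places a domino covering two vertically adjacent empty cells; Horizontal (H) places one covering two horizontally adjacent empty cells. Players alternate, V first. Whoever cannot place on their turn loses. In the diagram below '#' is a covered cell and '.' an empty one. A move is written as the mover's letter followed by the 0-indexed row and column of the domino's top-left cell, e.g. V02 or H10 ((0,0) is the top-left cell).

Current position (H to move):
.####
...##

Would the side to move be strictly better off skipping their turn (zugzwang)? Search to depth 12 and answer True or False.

zugzwang(.####/...##, H) = False

[.####/...##] H move#1: H10:+1/.####/##.##*, H11:-1/.####/.####
[.####/##.##] end (terminal -1, V#2); searched .####/...## to 12
suppose H passes — search the same position with V to move:
pass> [.####/...##] V move#1: V00:-1/#####/#..##*
pass> [#####/#..##] H move#2: H11:+1/#####/#####*
pass> [#####/#####] end (terminal -1, V#3); searched .####/...## to 12
for H: play +1, pass +1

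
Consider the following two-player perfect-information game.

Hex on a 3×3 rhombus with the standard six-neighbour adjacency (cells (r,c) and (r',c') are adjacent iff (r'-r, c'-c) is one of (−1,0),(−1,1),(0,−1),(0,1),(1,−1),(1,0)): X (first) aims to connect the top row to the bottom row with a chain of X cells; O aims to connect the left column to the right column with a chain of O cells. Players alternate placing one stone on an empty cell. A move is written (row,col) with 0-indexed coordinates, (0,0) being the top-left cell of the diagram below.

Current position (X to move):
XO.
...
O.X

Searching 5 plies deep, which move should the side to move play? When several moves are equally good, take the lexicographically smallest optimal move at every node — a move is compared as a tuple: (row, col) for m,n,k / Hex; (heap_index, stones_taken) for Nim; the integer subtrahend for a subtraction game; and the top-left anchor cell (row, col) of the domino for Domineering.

X's best at [XO./.../O.X]: (1,1)

ply 1, X at XO./.../O.X | (0,2)=-1→XOX/.../O.X; (1,0)=-1→XO./X../O.X; (1,1)=+1→XO./.X./O.X*; (1,2)=-1→XO./..X/O.X; (2,1)=-1→XO./.../OXX
ply 2, O at XO./.X./O.X | (0,2)=-1→XOO/.X./O.X*; (1,0)=-1→XO./OX./O.X; (1,2)=-1→XO./.XO/O.X; (2,1)=-1→XO./.X./OOX
ply 3, X at XOO/.X./O.X | (1,0)=+1→XOO/XX./O.X*; (1,2)=-1→XOO/.XX/O.X; (2,1)=-1→XOO/.X./OXX
ply 4, O at XOO/XX./O.X | (1,2)=-1→XOO/XXO/O.X*; (2,1)=-1→XOO/XX./OOX
ply 5, X at XOO/XXO/O.X | (2,1)=+1→XOO/XXO/OXX*
ply 6: XOO/XXO/OXX is terminal -1 (O); from XO./.../O.X depth 5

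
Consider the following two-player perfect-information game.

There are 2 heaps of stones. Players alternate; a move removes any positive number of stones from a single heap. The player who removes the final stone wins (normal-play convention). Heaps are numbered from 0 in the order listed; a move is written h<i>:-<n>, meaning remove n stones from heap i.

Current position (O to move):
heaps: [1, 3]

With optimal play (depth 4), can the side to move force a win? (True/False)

O winning at [(1,3)]: True

[(1,3)] O move#1: h0:-1:-1/(0,3), h1:-1:-1/(1,2), h1:-2:+1/(1,1)*, h1:-3:-1/(1,0)
[(1,1)] X move#2: h0:-1:-1/(0,1)*, h1:-1:-1/(1,0)
[(0,1)] O move#3: h1:-1:+1/(0,0)*
[(0,0)] end (terminal -1, X#4); searched (1,3) to 4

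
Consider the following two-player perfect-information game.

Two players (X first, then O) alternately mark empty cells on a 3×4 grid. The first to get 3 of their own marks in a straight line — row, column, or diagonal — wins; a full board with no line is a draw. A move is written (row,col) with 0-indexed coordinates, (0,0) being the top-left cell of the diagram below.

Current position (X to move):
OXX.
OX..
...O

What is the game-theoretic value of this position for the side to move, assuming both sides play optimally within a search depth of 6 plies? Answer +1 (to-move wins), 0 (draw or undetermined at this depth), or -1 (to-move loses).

value(OXX./OX../...O, X) = +1

[OXX./OX../...O] X move#1: (0,3):+1/OXXX/OX../...O*, (1,2):-1/OXX./OXX./...O, (1,3):-1/OXX./OX.X/...O, (2,0):+1/OXX./OX../X..O, (2,1):+1/OXX./OX../.X.O, (2,2):-1/OXX./OX../..XO
[OXXX/OX../...O] end (terminal -1, O#2); searched OXX./OX../...O to 6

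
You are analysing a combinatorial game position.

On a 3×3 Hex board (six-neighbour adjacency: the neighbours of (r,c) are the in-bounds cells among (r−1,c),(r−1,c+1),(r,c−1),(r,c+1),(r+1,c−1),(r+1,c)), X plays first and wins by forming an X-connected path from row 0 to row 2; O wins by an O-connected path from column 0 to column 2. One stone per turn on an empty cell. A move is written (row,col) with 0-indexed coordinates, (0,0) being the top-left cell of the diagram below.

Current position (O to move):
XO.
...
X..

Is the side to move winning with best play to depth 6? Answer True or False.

[XO./.../X..] O move#1: (0,2):-1/XOO/.../X..*, (1,0):-1/XO./O../X.., (1,1):-1/XO./.O./X.., (1,2):-1/XO./..O/X.., (2,1):-1/XO./.../XO., (2,2):-1/XO./.../X.O
[XOO/.../X..] X move#2: (1,0):+1/XOO/X../X..*, (1,1):-1/XOO/.X./X.., (1,2):-1/XOO/..X/X.., (2,1):-1/XOO/.../XX., (2,2):-1/XOO/.../X.X
[XOO/X../X..] end (terminal -1, O#3); searched XO./.../X.. to 6

O winning at [XO./.../X..]: False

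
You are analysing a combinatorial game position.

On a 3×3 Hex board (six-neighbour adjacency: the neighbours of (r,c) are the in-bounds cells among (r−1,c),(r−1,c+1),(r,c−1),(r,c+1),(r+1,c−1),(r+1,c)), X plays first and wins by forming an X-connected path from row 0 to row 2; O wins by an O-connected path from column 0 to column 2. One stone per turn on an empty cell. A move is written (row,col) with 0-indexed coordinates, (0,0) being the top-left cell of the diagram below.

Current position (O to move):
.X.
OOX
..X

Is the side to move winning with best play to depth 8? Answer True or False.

[.X./OOX/..X] O move#1: (0,0):-1/OX./OOX/..X, (0,2):+1/.XO/OOX/..X*, (2,0):-1/.X./OOX/O.X, (2,1):-1/.X./OOX/.OX
[.XO/OOX/..X] end (terminal -1, X#2); searched .X./OOX/..X to 8

O winning at [.X./OOX/..X]: True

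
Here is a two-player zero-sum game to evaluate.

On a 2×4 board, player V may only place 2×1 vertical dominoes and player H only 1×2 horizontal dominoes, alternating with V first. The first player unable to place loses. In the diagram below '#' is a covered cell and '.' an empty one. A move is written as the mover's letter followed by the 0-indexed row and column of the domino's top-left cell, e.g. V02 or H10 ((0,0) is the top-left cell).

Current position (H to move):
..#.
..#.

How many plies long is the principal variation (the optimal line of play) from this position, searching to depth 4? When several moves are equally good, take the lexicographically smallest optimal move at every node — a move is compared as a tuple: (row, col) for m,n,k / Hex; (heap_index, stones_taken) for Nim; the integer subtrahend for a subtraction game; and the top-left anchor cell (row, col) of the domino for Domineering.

PV length from [..#./..#.]: 3 plies

ply 1, H at ..#./..#. | H00=+1→###./..#.*; H10=+1→..#./###.
ply 2, V at ###./..#. | V03=-1→####/..##*
ply 3, H at ####/..## | H10=+1→####/####*
ply 4: ####/#### is terminal -1 (V); from ..#./..#. depth 4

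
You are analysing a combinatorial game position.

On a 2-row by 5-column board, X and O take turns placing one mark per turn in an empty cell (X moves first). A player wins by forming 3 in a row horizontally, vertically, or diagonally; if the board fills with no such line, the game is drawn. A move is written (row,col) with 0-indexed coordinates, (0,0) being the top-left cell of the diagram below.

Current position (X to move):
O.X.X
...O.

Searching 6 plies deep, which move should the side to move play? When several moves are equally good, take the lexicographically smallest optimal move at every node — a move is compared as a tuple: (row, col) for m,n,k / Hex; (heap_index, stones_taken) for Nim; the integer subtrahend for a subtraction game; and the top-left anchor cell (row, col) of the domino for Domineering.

X's best at [O.X.X/...O.]: (0,3)

ply 1, X at O.X.X/...O. | (0,1)=+0→OXX.X/...O.; (0,3)=+1→O.XXX/...O.*; (1,0)=+0→O.X.X/X..O.; (1,1)=+0→O.X.X/.X.O.; (1,2)=+0→O.X.X/..XO.; (1,4)=+0→O.X.X/...OX
ply 2: O.XXX/...O. is terminal -1 (O); from O.X.X/...O. depth 6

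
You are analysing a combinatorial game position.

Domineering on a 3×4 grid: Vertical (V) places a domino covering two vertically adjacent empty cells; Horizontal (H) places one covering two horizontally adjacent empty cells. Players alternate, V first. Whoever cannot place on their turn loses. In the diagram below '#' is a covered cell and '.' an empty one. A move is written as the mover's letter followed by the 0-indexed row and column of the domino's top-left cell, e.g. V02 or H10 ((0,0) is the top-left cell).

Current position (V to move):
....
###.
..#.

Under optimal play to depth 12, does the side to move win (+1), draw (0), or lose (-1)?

value(..../###./..#., V) = -1

ply 1, V at ..../###./..#. | V03=-1→...#/####/..#.*; V13=-1→..../####/..##
ply 2, H at ...#/####/..#. | H00=+1→##.#/####/..#.*; H01=+1→.###/####/..#.; H20=+1→...#/####/###.
ply 3: ##.#/####/..#. is terminal -1 (V); from ..../###./..#. depth 12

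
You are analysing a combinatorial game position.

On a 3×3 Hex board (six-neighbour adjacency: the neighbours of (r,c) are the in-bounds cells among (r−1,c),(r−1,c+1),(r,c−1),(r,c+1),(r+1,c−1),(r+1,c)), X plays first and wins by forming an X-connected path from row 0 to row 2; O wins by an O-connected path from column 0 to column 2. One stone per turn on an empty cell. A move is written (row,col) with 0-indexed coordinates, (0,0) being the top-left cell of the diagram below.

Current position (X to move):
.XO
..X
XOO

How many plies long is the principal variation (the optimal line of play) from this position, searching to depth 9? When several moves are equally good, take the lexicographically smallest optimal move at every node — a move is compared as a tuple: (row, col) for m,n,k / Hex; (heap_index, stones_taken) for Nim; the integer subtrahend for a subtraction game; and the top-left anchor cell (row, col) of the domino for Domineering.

ply 1, X at .XO/..X/XOO | (0,0)=+1→XXO/..X/XOO*; (1,0)=+1→.XO/X.X/XOO; (1,1)=+1→.XO/.XX/XOO
ply 2, O at XXO/..X/XOO | (1,0)=-1→XXO/O.X/XOO*; (1,1)=-1→XXO/.OX/XOO
ply 3, X at XXO/O.X/XOO | (1,1)=+1→XXO/OXX/XOO*
ply 4: XXO/OXX/XOO is terminal -1 (O); from .XO/..X/XOO depth 9

PV length from [.XO/..X/XOO]: 3 plies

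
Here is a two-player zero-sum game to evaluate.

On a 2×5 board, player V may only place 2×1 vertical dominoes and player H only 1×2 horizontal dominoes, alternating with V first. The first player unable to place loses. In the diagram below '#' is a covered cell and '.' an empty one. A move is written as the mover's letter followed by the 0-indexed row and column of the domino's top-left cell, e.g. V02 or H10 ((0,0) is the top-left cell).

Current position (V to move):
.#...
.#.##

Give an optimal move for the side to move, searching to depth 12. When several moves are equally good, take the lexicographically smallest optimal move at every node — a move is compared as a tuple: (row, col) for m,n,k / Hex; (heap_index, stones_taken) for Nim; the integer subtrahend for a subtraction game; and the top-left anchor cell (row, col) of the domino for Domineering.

V's best at [.#.../.#.##]: V02

p1 V@[.#.../.#.##]: V00[##.../##.##]-1 V02[.##../.####]+1*
p2 H@[.##../.####]: H03[.####/.####]-1*
p3 V@[.####/.####]: V00[#####/#####]+1*
p4 H@[#####/#####] terminal -1; root [.#.../.#.##] d12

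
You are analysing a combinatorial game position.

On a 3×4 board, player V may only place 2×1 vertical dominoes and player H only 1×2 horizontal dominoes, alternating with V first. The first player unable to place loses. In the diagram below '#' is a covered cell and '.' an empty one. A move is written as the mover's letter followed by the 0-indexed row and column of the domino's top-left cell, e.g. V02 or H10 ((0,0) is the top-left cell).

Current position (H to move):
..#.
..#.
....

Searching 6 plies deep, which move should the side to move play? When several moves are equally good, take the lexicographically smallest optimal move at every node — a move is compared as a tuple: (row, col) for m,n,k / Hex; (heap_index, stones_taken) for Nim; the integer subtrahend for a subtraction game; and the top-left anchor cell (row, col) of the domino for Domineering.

[..#./..#./....] H move#1: H00:-1/###./..#./...., H10:+1/..#./###./....*, H20:-1/..#./..#./##.., H21:-1/..#./..#./.##., H22:-1/..#./..#./..##
[..#./###./....] V move#2: V03:-1/..##/####/....*, V13:-1/..#./####/...#
[..##/####/....] H move#3: H00:+1/####/####/....*, H20:+1/..##/####/##.., H21:+1/..##/####/.##., H22:+1/..##/####/..##
[####/####/....] end (terminal -1, V#4); searched ..#./..#./.... to 6

H's best at [..#./..#./....]: H10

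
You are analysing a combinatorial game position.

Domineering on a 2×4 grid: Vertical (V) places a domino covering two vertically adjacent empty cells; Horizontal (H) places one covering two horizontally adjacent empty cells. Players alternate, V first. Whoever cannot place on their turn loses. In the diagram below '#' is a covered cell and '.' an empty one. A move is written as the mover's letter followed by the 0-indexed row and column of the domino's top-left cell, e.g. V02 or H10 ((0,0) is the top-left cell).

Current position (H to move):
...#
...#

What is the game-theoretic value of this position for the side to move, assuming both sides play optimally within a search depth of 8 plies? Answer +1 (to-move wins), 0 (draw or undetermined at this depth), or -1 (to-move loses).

value(...#/...#, H) = +1

ply 1, H at ...#/...# | H00=+1→##.#/...#*; H01=+1→.###/...#; H10=+1→...#/##.#; H11=+1→...#/.###
ply 2, V at ##.#/...# | V02=-1→####/..##*
ply 3, H at ####/..## | H10=+1→####/####*
ply 4: ####/#### is terminal -1 (V); from ...#/...# depth 8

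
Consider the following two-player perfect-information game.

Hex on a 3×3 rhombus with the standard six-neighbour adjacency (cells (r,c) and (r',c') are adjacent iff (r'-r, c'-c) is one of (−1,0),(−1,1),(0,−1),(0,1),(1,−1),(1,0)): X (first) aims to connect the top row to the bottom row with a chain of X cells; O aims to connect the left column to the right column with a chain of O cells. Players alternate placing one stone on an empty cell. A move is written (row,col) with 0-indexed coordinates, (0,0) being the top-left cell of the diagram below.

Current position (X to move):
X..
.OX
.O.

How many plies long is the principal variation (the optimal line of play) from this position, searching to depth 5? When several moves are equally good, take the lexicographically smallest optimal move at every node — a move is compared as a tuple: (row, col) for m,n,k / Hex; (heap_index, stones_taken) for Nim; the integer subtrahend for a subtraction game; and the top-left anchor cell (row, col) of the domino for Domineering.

PV length from [X../.OX/.O.]: 4 plies

ply 1, X at X../.OX/.O. | (0,1)=-1→XX./.OX/.O.*; (0,2)=-1→X.X/.OX/.O.; (1,0)=-1→X../XOX/.O.; (2,0)=-1→X../.OX/XO.; (2,2)=-1→X../.OX/.OX
ply 2, O at XX./.OX/.O. | (0,2)=+1→XXO/.OX/.O.*; (1,0)=+1→XX./OOX/.O.; (2,0)=+1→XX./.OX/OO.; (2,2)=+1→XX./.OX/.OO
ply 3, X at XXO/.OX/.O. | (1,0)=-1→XXO/XOX/.O.*; (2,0)=-1→XXO/.OX/XO.; (2,2)=-1→XXO/.OX/.OX
ply 4, O at XXO/XOX/.O. | (2,0)=+1→XXO/XOX/OO.*; (2,2)=-1→XXO/XOX/.OO
ply 5: XXO/XOX/OO. is terminal -1 (X); from X../.OX/.O. depth 5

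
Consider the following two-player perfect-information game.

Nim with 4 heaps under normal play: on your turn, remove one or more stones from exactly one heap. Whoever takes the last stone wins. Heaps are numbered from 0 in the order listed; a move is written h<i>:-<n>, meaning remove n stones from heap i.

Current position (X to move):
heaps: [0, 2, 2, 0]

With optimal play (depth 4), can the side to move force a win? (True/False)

X winning at [(0,2,2,0)]: False

p1 X@[(0,2,2,0)]: h1:-1[(0,1,2,0)]-1* h1:-2[(0,0,2,0)]-1 h2:-1[(0,2,1,0)]-1 h2:-2[(0,2,0,0)]-1
p2 O@[(0,1,2,0)]: h1:-1[(0,0,2,0)]-1 h2:-1[(0,1,1,0)]+1* h2:-2[(0,1,0,0)]-1
p3 X@[(0,1,1,0)]: h1:-1[(0,0,1,0)]-1* h2:-1[(0,1,0,0)]-1
p4 O@[(0,0,1,0)]: h2:-1[(0,0,0,0)]+1*
p5 X@[(0,0,0,0)] terminal -1; root [(0,2,2,0)] d4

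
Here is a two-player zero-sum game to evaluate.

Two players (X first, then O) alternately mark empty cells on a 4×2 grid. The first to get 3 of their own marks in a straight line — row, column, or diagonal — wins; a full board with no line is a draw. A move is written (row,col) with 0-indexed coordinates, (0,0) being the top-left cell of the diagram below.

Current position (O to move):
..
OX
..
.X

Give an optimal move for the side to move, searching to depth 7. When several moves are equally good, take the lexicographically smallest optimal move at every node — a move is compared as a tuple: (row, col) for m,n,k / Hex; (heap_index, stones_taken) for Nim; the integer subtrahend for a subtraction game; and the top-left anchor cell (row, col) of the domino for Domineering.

ply 1, O at ../OX/../.X | (0,0)=-1→O./OX/../.X; (0,1)=-1→.O/OX/../.X; (2,0)=-1→../OX/O./.X; (2,1)=+0→../OX/.O/.X*; (3,0)=-1→../OX/../OX
ply 2, X at ../OX/.O/.X | (0,0)=+0→X./OX/.O/.X*; (0,1)=-1→.X/OX/.O/.X; (2,0)=+0→../OX/XO/.X; (3,0)=+0→../OX/.O/XX
ply 3, O at X./OX/.O/.X | (0,1)=+0→XO/OX/.O/.X*; (2,0)=+0→X./OX/OO/.X; (3,0)=+0→X./OX/.O/OX
ply 4, X at XO/OX/.O/.X | (2,0)=+0→XO/OX/XO/.X*; (3,0)=+0→XO/OX/.O/XX
ply 5, O at XO/OX/XO/.X | (3,0)=+0→XO/OX/XO/OX*
ply 6: XO/OX/XO/OX is terminal +0 (X); from ../OX/../.X depth 7

O's best at [../OX/../.X]: (2,1)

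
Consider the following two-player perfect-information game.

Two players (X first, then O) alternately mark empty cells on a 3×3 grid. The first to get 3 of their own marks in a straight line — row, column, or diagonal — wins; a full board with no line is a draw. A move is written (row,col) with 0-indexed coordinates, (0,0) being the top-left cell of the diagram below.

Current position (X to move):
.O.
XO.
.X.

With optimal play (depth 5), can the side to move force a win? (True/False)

ply 1, X at .O./XO./.X. | (0,0)=+0→XO./XO./.X.; (0,2)=+0→.OX/XO./.X.; (1,2)=-1→.O./XOX/.X.; (2,0)=+1→.O./XO./XX.*; (2,2)=+0→.O./XO./.XX
ply 2, O at .O./XO./XX. | (0,0)=-1→OO./XO./XX.*; (0,2)=-1→.OO/XO./XX.; (1,2)=-1→.O./XOO/XX.; (2,2)=-1→.O./XO./XXO
ply 3, X at OO./XO./XX. | (0,2)=-1→OOX/XO./XX.; (1,2)=-1→OO./XOX/XX.; (2,2)=+1→OO./XO./XXX*
ply 4: OO./XO./XXX is terminal -1 (O); from .O./XO./.X. depth 5

X winning at [.O./XO./.X.]: True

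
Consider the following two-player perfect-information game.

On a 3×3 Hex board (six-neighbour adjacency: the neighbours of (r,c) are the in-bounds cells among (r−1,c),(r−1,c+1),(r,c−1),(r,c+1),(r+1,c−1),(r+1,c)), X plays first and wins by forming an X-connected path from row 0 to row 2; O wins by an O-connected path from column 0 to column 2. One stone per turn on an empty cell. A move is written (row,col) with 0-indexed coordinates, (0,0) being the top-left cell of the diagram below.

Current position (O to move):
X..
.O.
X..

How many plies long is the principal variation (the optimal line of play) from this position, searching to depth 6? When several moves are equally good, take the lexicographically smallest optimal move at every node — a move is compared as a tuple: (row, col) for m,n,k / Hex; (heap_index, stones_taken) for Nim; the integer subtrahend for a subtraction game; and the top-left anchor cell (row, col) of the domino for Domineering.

ply 1, O at X../.O./X.. | (0,1)=-1→XO./.O./X..; (0,2)=-1→X.O/.O./X..; (1,0)=+1→X../OO./X..*; (1,2)=-1→X../.OO/X..; (2,1)=-1→X../.O./XO.; (2,2)=-1→X../.O./X.O
ply 2, X at X../OO./X.. | (0,1)=-1→XX./OO./X..*; (0,2)=-1→X.X/OO./X..; (1,2)=-1→X../OOX/X..; (2,1)=-1→X../OO./XX.; (2,2)=-1→X../OO./X.X
ply 3, O at XX./OO./X.. | (0,2)=+1→XXO/OO./X..*; (1,2)=+1→XX./OOO/X..; (2,1)=+1→XX./OO./XO.; (2,2)=+1→XX./OO./X.O
ply 4: XXO/OO./X.. is terminal -1 (X); from X../.O./X.. depth 6

PV length from [X../.O./X..]: 3 plies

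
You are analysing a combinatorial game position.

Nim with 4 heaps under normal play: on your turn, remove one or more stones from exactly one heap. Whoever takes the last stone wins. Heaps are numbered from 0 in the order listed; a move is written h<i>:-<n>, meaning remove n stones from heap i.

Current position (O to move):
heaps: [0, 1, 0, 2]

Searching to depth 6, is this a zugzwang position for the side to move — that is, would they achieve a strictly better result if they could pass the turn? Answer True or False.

zugzwang((0,1,0,2), O) = False

ply 1, O at (0,1,0,2) | h1:-1=-1→(0,0,0,2); h3:-1=+1→(0,1,0,1)*; h3:-2=-1→(0,1,0,0)
ply 2, X at (0,1,0,1) | h1:-1=-1→(0,0,0,1)*; h3:-1=-1→(0,1,0,0)
ply 3, O at (0,0,0,1) | h3:-1=+1→(0,0,0,0)*
ply 4: (0,0,0,0) is terminal -1 (X); from (0,1,0,2) depth 6
pass branch (X moves first from the same position):
  | ply 1, X at (0,1,0,2) | h1:-1=-1→(0,0,0,2); h3:-1=+1→(0,1,0,1)*; h3:-2=-1→(0,1,0,0)
  | ply 2, O at (0,1,0,1) | h1:-1=-1→(0,0,0,1)*; h3:-1=-1→(0,1,0,0)
  | ply 3, X at (0,0,0,1) | h3:-1=+1→(0,0,0,0)*
  | ply 4: (0,0,0,0) is terminal -1 (O); from (0,1,0,2) depth 6
O moving scores +1; O passing scores -1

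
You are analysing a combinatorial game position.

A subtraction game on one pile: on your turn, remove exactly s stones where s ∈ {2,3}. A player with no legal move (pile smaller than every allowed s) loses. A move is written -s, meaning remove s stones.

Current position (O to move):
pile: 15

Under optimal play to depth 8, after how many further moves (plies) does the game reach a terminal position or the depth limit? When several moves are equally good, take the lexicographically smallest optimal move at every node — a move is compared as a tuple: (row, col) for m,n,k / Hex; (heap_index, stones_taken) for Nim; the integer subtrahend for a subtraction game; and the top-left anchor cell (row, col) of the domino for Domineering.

ply 1, O at 15 | -2=-1→13*; -3=-1→12
ply 2, X at 13 | -2=+1→11*; -3=+1→10
ply 3, O at 11 | -2=-1→9*; -3=-1→8
ply 4, X at 9 | -2=-1→7; -3=+1→6*
ply 5, O at 6 | -2=-1→4*; -3=-1→3
ply 6, X at 4 | -2=-1→2; -3=+1→1*
ply 7: 1 is terminal -1 (O); from 15 depth 8

PV length from [15]: 6 plies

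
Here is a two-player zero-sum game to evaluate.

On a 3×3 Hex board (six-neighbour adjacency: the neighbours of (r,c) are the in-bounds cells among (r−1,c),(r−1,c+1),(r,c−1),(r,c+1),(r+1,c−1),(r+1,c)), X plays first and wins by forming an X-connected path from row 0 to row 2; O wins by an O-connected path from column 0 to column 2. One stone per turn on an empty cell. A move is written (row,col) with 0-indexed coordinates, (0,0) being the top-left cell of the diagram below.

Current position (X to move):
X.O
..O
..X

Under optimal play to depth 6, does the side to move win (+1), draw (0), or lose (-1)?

value(X.O/..O/..X, X) = +1

[X.O/..O/..X] X move#1: (0,1):-1/XXO/..O/..X, (1,0):-1/X.O/X.O/..X, (1,1):+1/X.O/.XO/..X*, (2,0):-1/X.O/..O/X.X, (2,1):-1/X.O/..O/.XX
[X.O/.XO/..X] O move#2: (0,1):-1/XOO/.XO/..X*, (1,0):-1/X.O/OXO/..X, (2,0):-1/X.O/.XO/O.X, (2,1):-1/X.O/.XO/.OX
[XOO/.XO/..X] X move#3: (1,0):+1/XOO/XXO/..X*, (2,0):-1/XOO/.XO/X.X, (2,1):-1/XOO/.XO/.XX
[XOO/XXO/..X] O move#4: (2,0):-1/XOO/XXO/O.X*, (2,1):-1/XOO/XXO/.OX
[XOO/XXO/O.X] X move#5: (2,1):+1/XOO/XXO/OXX*
[XOO/XXO/OXX] end (terminal -1, O#6); searched X.O/..O/..X to 6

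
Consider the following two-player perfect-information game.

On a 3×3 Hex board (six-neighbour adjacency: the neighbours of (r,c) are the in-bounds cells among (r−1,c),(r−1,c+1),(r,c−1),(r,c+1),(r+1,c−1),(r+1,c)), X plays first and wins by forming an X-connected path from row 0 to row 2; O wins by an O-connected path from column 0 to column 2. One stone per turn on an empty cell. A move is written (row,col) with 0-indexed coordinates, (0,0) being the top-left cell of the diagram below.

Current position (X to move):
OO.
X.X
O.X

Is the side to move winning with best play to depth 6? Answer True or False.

X winning at [OO./X.X/O.X]: True

p1 X@[OO./X.X/O.X]: (0,2)[OOX/X.X/O.X]+1* (1,1)[OO./XXX/O.X]-1 (2,1)[OO./X.X/OXX]-1
p2 O@[OOX/X.X/O.X] terminal -1; root [OO./X.X/O.X] d6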